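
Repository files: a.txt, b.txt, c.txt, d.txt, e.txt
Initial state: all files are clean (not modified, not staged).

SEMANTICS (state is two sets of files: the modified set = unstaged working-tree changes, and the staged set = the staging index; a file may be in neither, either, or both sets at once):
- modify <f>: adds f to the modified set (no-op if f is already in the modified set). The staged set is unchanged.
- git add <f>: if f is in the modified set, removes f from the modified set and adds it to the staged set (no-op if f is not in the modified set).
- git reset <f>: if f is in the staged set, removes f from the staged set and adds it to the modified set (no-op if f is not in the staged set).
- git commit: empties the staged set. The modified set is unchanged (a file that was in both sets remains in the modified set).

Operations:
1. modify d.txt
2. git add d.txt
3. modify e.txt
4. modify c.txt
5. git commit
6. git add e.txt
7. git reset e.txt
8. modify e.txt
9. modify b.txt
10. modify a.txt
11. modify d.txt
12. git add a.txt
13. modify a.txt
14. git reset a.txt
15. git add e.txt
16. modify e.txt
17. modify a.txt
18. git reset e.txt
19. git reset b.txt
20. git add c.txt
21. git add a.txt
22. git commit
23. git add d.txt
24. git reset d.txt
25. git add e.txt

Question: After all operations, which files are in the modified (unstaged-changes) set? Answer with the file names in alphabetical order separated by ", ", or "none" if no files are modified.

Answer: b.txt, d.txt

Derivation:
After op 1 (modify d.txt): modified={d.txt} staged={none}
After op 2 (git add d.txt): modified={none} staged={d.txt}
After op 3 (modify e.txt): modified={e.txt} staged={d.txt}
After op 4 (modify c.txt): modified={c.txt, e.txt} staged={d.txt}
After op 5 (git commit): modified={c.txt, e.txt} staged={none}
After op 6 (git add e.txt): modified={c.txt} staged={e.txt}
After op 7 (git reset e.txt): modified={c.txt, e.txt} staged={none}
After op 8 (modify e.txt): modified={c.txt, e.txt} staged={none}
After op 9 (modify b.txt): modified={b.txt, c.txt, e.txt} staged={none}
After op 10 (modify a.txt): modified={a.txt, b.txt, c.txt, e.txt} staged={none}
After op 11 (modify d.txt): modified={a.txt, b.txt, c.txt, d.txt, e.txt} staged={none}
After op 12 (git add a.txt): modified={b.txt, c.txt, d.txt, e.txt} staged={a.txt}
After op 13 (modify a.txt): modified={a.txt, b.txt, c.txt, d.txt, e.txt} staged={a.txt}
After op 14 (git reset a.txt): modified={a.txt, b.txt, c.txt, d.txt, e.txt} staged={none}
After op 15 (git add e.txt): modified={a.txt, b.txt, c.txt, d.txt} staged={e.txt}
After op 16 (modify e.txt): modified={a.txt, b.txt, c.txt, d.txt, e.txt} staged={e.txt}
After op 17 (modify a.txt): modified={a.txt, b.txt, c.txt, d.txt, e.txt} staged={e.txt}
After op 18 (git reset e.txt): modified={a.txt, b.txt, c.txt, d.txt, e.txt} staged={none}
After op 19 (git reset b.txt): modified={a.txt, b.txt, c.txt, d.txt, e.txt} staged={none}
After op 20 (git add c.txt): modified={a.txt, b.txt, d.txt, e.txt} staged={c.txt}
After op 21 (git add a.txt): modified={b.txt, d.txt, e.txt} staged={a.txt, c.txt}
After op 22 (git commit): modified={b.txt, d.txt, e.txt} staged={none}
After op 23 (git add d.txt): modified={b.txt, e.txt} staged={d.txt}
After op 24 (git reset d.txt): modified={b.txt, d.txt, e.txt} staged={none}
After op 25 (git add e.txt): modified={b.txt, d.txt} staged={e.txt}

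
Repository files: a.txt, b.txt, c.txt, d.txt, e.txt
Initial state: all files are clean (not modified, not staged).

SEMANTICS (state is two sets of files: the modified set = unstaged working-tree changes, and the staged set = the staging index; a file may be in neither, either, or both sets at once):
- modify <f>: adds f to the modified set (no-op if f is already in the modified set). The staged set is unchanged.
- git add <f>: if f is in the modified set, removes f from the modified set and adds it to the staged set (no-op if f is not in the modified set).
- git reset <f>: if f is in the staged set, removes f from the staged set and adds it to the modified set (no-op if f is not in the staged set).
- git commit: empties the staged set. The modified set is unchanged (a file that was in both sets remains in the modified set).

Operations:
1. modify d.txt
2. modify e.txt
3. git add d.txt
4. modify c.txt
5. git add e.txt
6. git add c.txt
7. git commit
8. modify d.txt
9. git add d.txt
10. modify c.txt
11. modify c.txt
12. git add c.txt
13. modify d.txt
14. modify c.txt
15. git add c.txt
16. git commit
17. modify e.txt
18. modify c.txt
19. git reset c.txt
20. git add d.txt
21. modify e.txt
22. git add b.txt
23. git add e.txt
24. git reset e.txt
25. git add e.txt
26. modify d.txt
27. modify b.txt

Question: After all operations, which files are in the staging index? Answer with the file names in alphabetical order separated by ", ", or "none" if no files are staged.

After op 1 (modify d.txt): modified={d.txt} staged={none}
After op 2 (modify e.txt): modified={d.txt, e.txt} staged={none}
After op 3 (git add d.txt): modified={e.txt} staged={d.txt}
After op 4 (modify c.txt): modified={c.txt, e.txt} staged={d.txt}
After op 5 (git add e.txt): modified={c.txt} staged={d.txt, e.txt}
After op 6 (git add c.txt): modified={none} staged={c.txt, d.txt, e.txt}
After op 7 (git commit): modified={none} staged={none}
After op 8 (modify d.txt): modified={d.txt} staged={none}
After op 9 (git add d.txt): modified={none} staged={d.txt}
After op 10 (modify c.txt): modified={c.txt} staged={d.txt}
After op 11 (modify c.txt): modified={c.txt} staged={d.txt}
After op 12 (git add c.txt): modified={none} staged={c.txt, d.txt}
After op 13 (modify d.txt): modified={d.txt} staged={c.txt, d.txt}
After op 14 (modify c.txt): modified={c.txt, d.txt} staged={c.txt, d.txt}
After op 15 (git add c.txt): modified={d.txt} staged={c.txt, d.txt}
After op 16 (git commit): modified={d.txt} staged={none}
After op 17 (modify e.txt): modified={d.txt, e.txt} staged={none}
After op 18 (modify c.txt): modified={c.txt, d.txt, e.txt} staged={none}
After op 19 (git reset c.txt): modified={c.txt, d.txt, e.txt} staged={none}
After op 20 (git add d.txt): modified={c.txt, e.txt} staged={d.txt}
After op 21 (modify e.txt): modified={c.txt, e.txt} staged={d.txt}
After op 22 (git add b.txt): modified={c.txt, e.txt} staged={d.txt}
After op 23 (git add e.txt): modified={c.txt} staged={d.txt, e.txt}
After op 24 (git reset e.txt): modified={c.txt, e.txt} staged={d.txt}
After op 25 (git add e.txt): modified={c.txt} staged={d.txt, e.txt}
After op 26 (modify d.txt): modified={c.txt, d.txt} staged={d.txt, e.txt}
After op 27 (modify b.txt): modified={b.txt, c.txt, d.txt} staged={d.txt, e.txt}

Answer: d.txt, e.txt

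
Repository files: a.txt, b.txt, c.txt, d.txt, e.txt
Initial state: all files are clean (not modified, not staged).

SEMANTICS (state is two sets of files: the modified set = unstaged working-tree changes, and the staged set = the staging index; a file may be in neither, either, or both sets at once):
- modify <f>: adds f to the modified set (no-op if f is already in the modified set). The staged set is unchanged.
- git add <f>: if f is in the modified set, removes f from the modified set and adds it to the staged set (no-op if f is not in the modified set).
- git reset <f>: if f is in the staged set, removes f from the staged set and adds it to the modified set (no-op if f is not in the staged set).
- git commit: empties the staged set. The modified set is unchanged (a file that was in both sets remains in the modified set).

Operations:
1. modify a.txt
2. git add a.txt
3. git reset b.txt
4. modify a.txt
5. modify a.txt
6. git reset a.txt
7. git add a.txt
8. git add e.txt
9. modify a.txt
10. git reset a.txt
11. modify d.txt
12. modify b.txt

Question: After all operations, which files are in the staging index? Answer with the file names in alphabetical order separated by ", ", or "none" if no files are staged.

After op 1 (modify a.txt): modified={a.txt} staged={none}
After op 2 (git add a.txt): modified={none} staged={a.txt}
After op 3 (git reset b.txt): modified={none} staged={a.txt}
After op 4 (modify a.txt): modified={a.txt} staged={a.txt}
After op 5 (modify a.txt): modified={a.txt} staged={a.txt}
After op 6 (git reset a.txt): modified={a.txt} staged={none}
After op 7 (git add a.txt): modified={none} staged={a.txt}
After op 8 (git add e.txt): modified={none} staged={a.txt}
After op 9 (modify a.txt): modified={a.txt} staged={a.txt}
After op 10 (git reset a.txt): modified={a.txt} staged={none}
After op 11 (modify d.txt): modified={a.txt, d.txt} staged={none}
After op 12 (modify b.txt): modified={a.txt, b.txt, d.txt} staged={none}

Answer: none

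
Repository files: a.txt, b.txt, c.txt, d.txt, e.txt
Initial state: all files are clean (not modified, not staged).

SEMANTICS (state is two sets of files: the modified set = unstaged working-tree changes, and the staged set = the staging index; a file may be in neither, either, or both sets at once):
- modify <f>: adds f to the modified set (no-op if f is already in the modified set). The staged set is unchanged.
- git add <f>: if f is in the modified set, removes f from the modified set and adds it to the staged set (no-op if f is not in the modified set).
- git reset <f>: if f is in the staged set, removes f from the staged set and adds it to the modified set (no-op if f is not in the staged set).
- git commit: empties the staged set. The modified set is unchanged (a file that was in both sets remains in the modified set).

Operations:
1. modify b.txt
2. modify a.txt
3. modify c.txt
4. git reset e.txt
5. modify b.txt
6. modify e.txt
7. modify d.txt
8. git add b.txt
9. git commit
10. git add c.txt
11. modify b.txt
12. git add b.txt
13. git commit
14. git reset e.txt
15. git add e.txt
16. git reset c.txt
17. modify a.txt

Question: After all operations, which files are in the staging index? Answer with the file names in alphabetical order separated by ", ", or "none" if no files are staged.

Answer: e.txt

Derivation:
After op 1 (modify b.txt): modified={b.txt} staged={none}
After op 2 (modify a.txt): modified={a.txt, b.txt} staged={none}
After op 3 (modify c.txt): modified={a.txt, b.txt, c.txt} staged={none}
After op 4 (git reset e.txt): modified={a.txt, b.txt, c.txt} staged={none}
After op 5 (modify b.txt): modified={a.txt, b.txt, c.txt} staged={none}
After op 6 (modify e.txt): modified={a.txt, b.txt, c.txt, e.txt} staged={none}
After op 7 (modify d.txt): modified={a.txt, b.txt, c.txt, d.txt, e.txt} staged={none}
After op 8 (git add b.txt): modified={a.txt, c.txt, d.txt, e.txt} staged={b.txt}
After op 9 (git commit): modified={a.txt, c.txt, d.txt, e.txt} staged={none}
After op 10 (git add c.txt): modified={a.txt, d.txt, e.txt} staged={c.txt}
After op 11 (modify b.txt): modified={a.txt, b.txt, d.txt, e.txt} staged={c.txt}
After op 12 (git add b.txt): modified={a.txt, d.txt, e.txt} staged={b.txt, c.txt}
After op 13 (git commit): modified={a.txt, d.txt, e.txt} staged={none}
After op 14 (git reset e.txt): modified={a.txt, d.txt, e.txt} staged={none}
After op 15 (git add e.txt): modified={a.txt, d.txt} staged={e.txt}
After op 16 (git reset c.txt): modified={a.txt, d.txt} staged={e.txt}
After op 17 (modify a.txt): modified={a.txt, d.txt} staged={e.txt}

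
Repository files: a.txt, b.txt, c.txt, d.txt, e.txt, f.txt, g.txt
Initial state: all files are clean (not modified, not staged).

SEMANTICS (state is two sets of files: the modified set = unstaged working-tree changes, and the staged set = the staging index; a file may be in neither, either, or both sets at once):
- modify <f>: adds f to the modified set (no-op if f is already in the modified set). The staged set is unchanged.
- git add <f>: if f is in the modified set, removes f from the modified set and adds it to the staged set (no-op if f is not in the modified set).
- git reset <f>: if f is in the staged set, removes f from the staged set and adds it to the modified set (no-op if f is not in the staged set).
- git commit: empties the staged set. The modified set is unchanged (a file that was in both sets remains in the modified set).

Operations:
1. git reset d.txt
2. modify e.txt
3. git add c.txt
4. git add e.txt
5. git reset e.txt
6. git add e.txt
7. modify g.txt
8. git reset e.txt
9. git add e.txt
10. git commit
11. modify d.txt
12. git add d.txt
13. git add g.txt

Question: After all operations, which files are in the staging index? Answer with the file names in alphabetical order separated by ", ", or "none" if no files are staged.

Answer: d.txt, g.txt

Derivation:
After op 1 (git reset d.txt): modified={none} staged={none}
After op 2 (modify e.txt): modified={e.txt} staged={none}
After op 3 (git add c.txt): modified={e.txt} staged={none}
After op 4 (git add e.txt): modified={none} staged={e.txt}
After op 5 (git reset e.txt): modified={e.txt} staged={none}
After op 6 (git add e.txt): modified={none} staged={e.txt}
After op 7 (modify g.txt): modified={g.txt} staged={e.txt}
After op 8 (git reset e.txt): modified={e.txt, g.txt} staged={none}
After op 9 (git add e.txt): modified={g.txt} staged={e.txt}
After op 10 (git commit): modified={g.txt} staged={none}
After op 11 (modify d.txt): modified={d.txt, g.txt} staged={none}
After op 12 (git add d.txt): modified={g.txt} staged={d.txt}
After op 13 (git add g.txt): modified={none} staged={d.txt, g.txt}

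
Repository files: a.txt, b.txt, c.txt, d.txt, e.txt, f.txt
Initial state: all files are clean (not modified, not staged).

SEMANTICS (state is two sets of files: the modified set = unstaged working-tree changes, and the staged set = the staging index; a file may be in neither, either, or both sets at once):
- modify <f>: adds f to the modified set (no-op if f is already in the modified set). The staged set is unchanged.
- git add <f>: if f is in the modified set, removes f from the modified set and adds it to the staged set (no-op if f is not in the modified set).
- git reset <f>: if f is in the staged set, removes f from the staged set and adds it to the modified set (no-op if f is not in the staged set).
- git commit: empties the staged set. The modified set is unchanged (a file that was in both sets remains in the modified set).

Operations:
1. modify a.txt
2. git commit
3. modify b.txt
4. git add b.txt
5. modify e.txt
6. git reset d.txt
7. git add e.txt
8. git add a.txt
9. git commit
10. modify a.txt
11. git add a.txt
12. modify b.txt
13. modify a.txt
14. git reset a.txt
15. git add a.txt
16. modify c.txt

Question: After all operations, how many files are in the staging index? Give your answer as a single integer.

Answer: 1

Derivation:
After op 1 (modify a.txt): modified={a.txt} staged={none}
After op 2 (git commit): modified={a.txt} staged={none}
After op 3 (modify b.txt): modified={a.txt, b.txt} staged={none}
After op 4 (git add b.txt): modified={a.txt} staged={b.txt}
After op 5 (modify e.txt): modified={a.txt, e.txt} staged={b.txt}
After op 6 (git reset d.txt): modified={a.txt, e.txt} staged={b.txt}
After op 7 (git add e.txt): modified={a.txt} staged={b.txt, e.txt}
After op 8 (git add a.txt): modified={none} staged={a.txt, b.txt, e.txt}
After op 9 (git commit): modified={none} staged={none}
After op 10 (modify a.txt): modified={a.txt} staged={none}
After op 11 (git add a.txt): modified={none} staged={a.txt}
After op 12 (modify b.txt): modified={b.txt} staged={a.txt}
After op 13 (modify a.txt): modified={a.txt, b.txt} staged={a.txt}
After op 14 (git reset a.txt): modified={a.txt, b.txt} staged={none}
After op 15 (git add a.txt): modified={b.txt} staged={a.txt}
After op 16 (modify c.txt): modified={b.txt, c.txt} staged={a.txt}
Final staged set: {a.txt} -> count=1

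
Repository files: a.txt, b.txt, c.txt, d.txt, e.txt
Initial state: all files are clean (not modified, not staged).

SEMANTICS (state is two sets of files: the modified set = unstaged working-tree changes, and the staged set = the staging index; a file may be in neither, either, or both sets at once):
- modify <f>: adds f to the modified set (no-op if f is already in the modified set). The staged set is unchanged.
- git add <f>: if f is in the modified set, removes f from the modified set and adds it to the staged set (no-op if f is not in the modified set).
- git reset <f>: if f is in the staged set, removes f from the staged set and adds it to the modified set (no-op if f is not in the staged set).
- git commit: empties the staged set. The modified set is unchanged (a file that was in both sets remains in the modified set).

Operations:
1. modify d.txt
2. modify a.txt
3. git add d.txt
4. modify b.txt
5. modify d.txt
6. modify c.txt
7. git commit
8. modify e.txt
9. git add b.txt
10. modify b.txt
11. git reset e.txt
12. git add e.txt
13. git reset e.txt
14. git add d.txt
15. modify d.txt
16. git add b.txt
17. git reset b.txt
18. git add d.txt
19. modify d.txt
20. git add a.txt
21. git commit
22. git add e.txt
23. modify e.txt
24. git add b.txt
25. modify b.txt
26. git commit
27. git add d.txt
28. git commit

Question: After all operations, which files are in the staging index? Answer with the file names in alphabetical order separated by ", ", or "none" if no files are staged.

Answer: none

Derivation:
After op 1 (modify d.txt): modified={d.txt} staged={none}
After op 2 (modify a.txt): modified={a.txt, d.txt} staged={none}
After op 3 (git add d.txt): modified={a.txt} staged={d.txt}
After op 4 (modify b.txt): modified={a.txt, b.txt} staged={d.txt}
After op 5 (modify d.txt): modified={a.txt, b.txt, d.txt} staged={d.txt}
After op 6 (modify c.txt): modified={a.txt, b.txt, c.txt, d.txt} staged={d.txt}
After op 7 (git commit): modified={a.txt, b.txt, c.txt, d.txt} staged={none}
After op 8 (modify e.txt): modified={a.txt, b.txt, c.txt, d.txt, e.txt} staged={none}
After op 9 (git add b.txt): modified={a.txt, c.txt, d.txt, e.txt} staged={b.txt}
After op 10 (modify b.txt): modified={a.txt, b.txt, c.txt, d.txt, e.txt} staged={b.txt}
After op 11 (git reset e.txt): modified={a.txt, b.txt, c.txt, d.txt, e.txt} staged={b.txt}
After op 12 (git add e.txt): modified={a.txt, b.txt, c.txt, d.txt} staged={b.txt, e.txt}
After op 13 (git reset e.txt): modified={a.txt, b.txt, c.txt, d.txt, e.txt} staged={b.txt}
After op 14 (git add d.txt): modified={a.txt, b.txt, c.txt, e.txt} staged={b.txt, d.txt}
After op 15 (modify d.txt): modified={a.txt, b.txt, c.txt, d.txt, e.txt} staged={b.txt, d.txt}
After op 16 (git add b.txt): modified={a.txt, c.txt, d.txt, e.txt} staged={b.txt, d.txt}
After op 17 (git reset b.txt): modified={a.txt, b.txt, c.txt, d.txt, e.txt} staged={d.txt}
After op 18 (git add d.txt): modified={a.txt, b.txt, c.txt, e.txt} staged={d.txt}
After op 19 (modify d.txt): modified={a.txt, b.txt, c.txt, d.txt, e.txt} staged={d.txt}
After op 20 (git add a.txt): modified={b.txt, c.txt, d.txt, e.txt} staged={a.txt, d.txt}
After op 21 (git commit): modified={b.txt, c.txt, d.txt, e.txt} staged={none}
After op 22 (git add e.txt): modified={b.txt, c.txt, d.txt} staged={e.txt}
After op 23 (modify e.txt): modified={b.txt, c.txt, d.txt, e.txt} staged={e.txt}
After op 24 (git add b.txt): modified={c.txt, d.txt, e.txt} staged={b.txt, e.txt}
After op 25 (modify b.txt): modified={b.txt, c.txt, d.txt, e.txt} staged={b.txt, e.txt}
After op 26 (git commit): modified={b.txt, c.txt, d.txt, e.txt} staged={none}
After op 27 (git add d.txt): modified={b.txt, c.txt, e.txt} staged={d.txt}
After op 28 (git commit): modified={b.txt, c.txt, e.txt} staged={none}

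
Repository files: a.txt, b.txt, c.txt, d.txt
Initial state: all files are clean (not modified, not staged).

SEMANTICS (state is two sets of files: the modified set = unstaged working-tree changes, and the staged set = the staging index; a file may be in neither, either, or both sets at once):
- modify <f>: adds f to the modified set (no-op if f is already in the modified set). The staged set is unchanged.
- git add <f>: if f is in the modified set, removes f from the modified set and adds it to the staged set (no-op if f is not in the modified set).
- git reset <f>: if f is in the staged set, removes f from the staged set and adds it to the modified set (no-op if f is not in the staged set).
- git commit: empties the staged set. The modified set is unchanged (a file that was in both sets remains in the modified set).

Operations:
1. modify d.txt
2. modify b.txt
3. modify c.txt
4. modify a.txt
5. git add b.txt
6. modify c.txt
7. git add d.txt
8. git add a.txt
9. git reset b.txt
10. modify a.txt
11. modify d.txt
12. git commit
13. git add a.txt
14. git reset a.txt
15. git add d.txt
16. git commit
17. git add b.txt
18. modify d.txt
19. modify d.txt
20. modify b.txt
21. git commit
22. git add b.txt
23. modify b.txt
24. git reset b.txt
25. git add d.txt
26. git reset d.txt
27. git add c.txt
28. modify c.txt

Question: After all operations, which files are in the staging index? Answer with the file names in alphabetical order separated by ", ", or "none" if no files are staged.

Answer: c.txt

Derivation:
After op 1 (modify d.txt): modified={d.txt} staged={none}
After op 2 (modify b.txt): modified={b.txt, d.txt} staged={none}
After op 3 (modify c.txt): modified={b.txt, c.txt, d.txt} staged={none}
After op 4 (modify a.txt): modified={a.txt, b.txt, c.txt, d.txt} staged={none}
After op 5 (git add b.txt): modified={a.txt, c.txt, d.txt} staged={b.txt}
After op 6 (modify c.txt): modified={a.txt, c.txt, d.txt} staged={b.txt}
After op 7 (git add d.txt): modified={a.txt, c.txt} staged={b.txt, d.txt}
After op 8 (git add a.txt): modified={c.txt} staged={a.txt, b.txt, d.txt}
After op 9 (git reset b.txt): modified={b.txt, c.txt} staged={a.txt, d.txt}
After op 10 (modify a.txt): modified={a.txt, b.txt, c.txt} staged={a.txt, d.txt}
After op 11 (modify d.txt): modified={a.txt, b.txt, c.txt, d.txt} staged={a.txt, d.txt}
After op 12 (git commit): modified={a.txt, b.txt, c.txt, d.txt} staged={none}
After op 13 (git add a.txt): modified={b.txt, c.txt, d.txt} staged={a.txt}
After op 14 (git reset a.txt): modified={a.txt, b.txt, c.txt, d.txt} staged={none}
After op 15 (git add d.txt): modified={a.txt, b.txt, c.txt} staged={d.txt}
After op 16 (git commit): modified={a.txt, b.txt, c.txt} staged={none}
After op 17 (git add b.txt): modified={a.txt, c.txt} staged={b.txt}
After op 18 (modify d.txt): modified={a.txt, c.txt, d.txt} staged={b.txt}
After op 19 (modify d.txt): modified={a.txt, c.txt, d.txt} staged={b.txt}
After op 20 (modify b.txt): modified={a.txt, b.txt, c.txt, d.txt} staged={b.txt}
After op 21 (git commit): modified={a.txt, b.txt, c.txt, d.txt} staged={none}
After op 22 (git add b.txt): modified={a.txt, c.txt, d.txt} staged={b.txt}
After op 23 (modify b.txt): modified={a.txt, b.txt, c.txt, d.txt} staged={b.txt}
After op 24 (git reset b.txt): modified={a.txt, b.txt, c.txt, d.txt} staged={none}
After op 25 (git add d.txt): modified={a.txt, b.txt, c.txt} staged={d.txt}
After op 26 (git reset d.txt): modified={a.txt, b.txt, c.txt, d.txt} staged={none}
After op 27 (git add c.txt): modified={a.txt, b.txt, d.txt} staged={c.txt}
After op 28 (modify c.txt): modified={a.txt, b.txt, c.txt, d.txt} staged={c.txt}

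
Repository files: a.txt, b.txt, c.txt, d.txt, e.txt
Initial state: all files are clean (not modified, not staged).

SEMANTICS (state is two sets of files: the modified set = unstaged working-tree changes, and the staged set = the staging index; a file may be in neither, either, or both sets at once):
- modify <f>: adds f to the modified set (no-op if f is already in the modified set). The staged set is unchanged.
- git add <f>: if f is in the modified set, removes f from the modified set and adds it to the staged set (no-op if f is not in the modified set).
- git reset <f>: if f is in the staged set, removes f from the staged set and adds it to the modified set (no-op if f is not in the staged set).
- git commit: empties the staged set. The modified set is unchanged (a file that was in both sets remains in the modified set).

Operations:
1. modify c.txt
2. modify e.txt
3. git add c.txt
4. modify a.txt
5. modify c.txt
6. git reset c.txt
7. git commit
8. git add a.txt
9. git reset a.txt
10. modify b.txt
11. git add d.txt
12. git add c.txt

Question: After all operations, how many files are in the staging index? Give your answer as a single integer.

Answer: 1

Derivation:
After op 1 (modify c.txt): modified={c.txt} staged={none}
After op 2 (modify e.txt): modified={c.txt, e.txt} staged={none}
After op 3 (git add c.txt): modified={e.txt} staged={c.txt}
After op 4 (modify a.txt): modified={a.txt, e.txt} staged={c.txt}
After op 5 (modify c.txt): modified={a.txt, c.txt, e.txt} staged={c.txt}
After op 6 (git reset c.txt): modified={a.txt, c.txt, e.txt} staged={none}
After op 7 (git commit): modified={a.txt, c.txt, e.txt} staged={none}
After op 8 (git add a.txt): modified={c.txt, e.txt} staged={a.txt}
After op 9 (git reset a.txt): modified={a.txt, c.txt, e.txt} staged={none}
After op 10 (modify b.txt): modified={a.txt, b.txt, c.txt, e.txt} staged={none}
After op 11 (git add d.txt): modified={a.txt, b.txt, c.txt, e.txt} staged={none}
After op 12 (git add c.txt): modified={a.txt, b.txt, e.txt} staged={c.txt}
Final staged set: {c.txt} -> count=1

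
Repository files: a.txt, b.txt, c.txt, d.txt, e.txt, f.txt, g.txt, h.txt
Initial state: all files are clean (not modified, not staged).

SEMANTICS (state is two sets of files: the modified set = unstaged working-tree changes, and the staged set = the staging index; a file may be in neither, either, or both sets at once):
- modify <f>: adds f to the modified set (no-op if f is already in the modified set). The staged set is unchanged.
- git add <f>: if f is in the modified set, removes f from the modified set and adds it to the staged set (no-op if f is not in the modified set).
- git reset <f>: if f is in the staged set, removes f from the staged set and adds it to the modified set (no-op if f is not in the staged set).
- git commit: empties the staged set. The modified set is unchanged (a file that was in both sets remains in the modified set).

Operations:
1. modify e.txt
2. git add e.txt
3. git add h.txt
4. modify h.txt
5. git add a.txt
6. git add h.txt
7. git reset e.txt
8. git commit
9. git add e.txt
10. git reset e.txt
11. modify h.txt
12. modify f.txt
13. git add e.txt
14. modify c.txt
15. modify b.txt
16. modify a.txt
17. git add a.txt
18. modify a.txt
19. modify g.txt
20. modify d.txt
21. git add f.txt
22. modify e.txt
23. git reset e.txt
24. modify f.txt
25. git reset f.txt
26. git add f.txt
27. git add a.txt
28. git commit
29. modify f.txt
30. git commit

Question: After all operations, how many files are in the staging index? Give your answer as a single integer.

After op 1 (modify e.txt): modified={e.txt} staged={none}
After op 2 (git add e.txt): modified={none} staged={e.txt}
After op 3 (git add h.txt): modified={none} staged={e.txt}
After op 4 (modify h.txt): modified={h.txt} staged={e.txt}
After op 5 (git add a.txt): modified={h.txt} staged={e.txt}
After op 6 (git add h.txt): modified={none} staged={e.txt, h.txt}
After op 7 (git reset e.txt): modified={e.txt} staged={h.txt}
After op 8 (git commit): modified={e.txt} staged={none}
After op 9 (git add e.txt): modified={none} staged={e.txt}
After op 10 (git reset e.txt): modified={e.txt} staged={none}
After op 11 (modify h.txt): modified={e.txt, h.txt} staged={none}
After op 12 (modify f.txt): modified={e.txt, f.txt, h.txt} staged={none}
After op 13 (git add e.txt): modified={f.txt, h.txt} staged={e.txt}
After op 14 (modify c.txt): modified={c.txt, f.txt, h.txt} staged={e.txt}
After op 15 (modify b.txt): modified={b.txt, c.txt, f.txt, h.txt} staged={e.txt}
After op 16 (modify a.txt): modified={a.txt, b.txt, c.txt, f.txt, h.txt} staged={e.txt}
After op 17 (git add a.txt): modified={b.txt, c.txt, f.txt, h.txt} staged={a.txt, e.txt}
After op 18 (modify a.txt): modified={a.txt, b.txt, c.txt, f.txt, h.txt} staged={a.txt, e.txt}
After op 19 (modify g.txt): modified={a.txt, b.txt, c.txt, f.txt, g.txt, h.txt} staged={a.txt, e.txt}
After op 20 (modify d.txt): modified={a.txt, b.txt, c.txt, d.txt, f.txt, g.txt, h.txt} staged={a.txt, e.txt}
After op 21 (git add f.txt): modified={a.txt, b.txt, c.txt, d.txt, g.txt, h.txt} staged={a.txt, e.txt, f.txt}
After op 22 (modify e.txt): modified={a.txt, b.txt, c.txt, d.txt, e.txt, g.txt, h.txt} staged={a.txt, e.txt, f.txt}
After op 23 (git reset e.txt): modified={a.txt, b.txt, c.txt, d.txt, e.txt, g.txt, h.txt} staged={a.txt, f.txt}
After op 24 (modify f.txt): modified={a.txt, b.txt, c.txt, d.txt, e.txt, f.txt, g.txt, h.txt} staged={a.txt, f.txt}
After op 25 (git reset f.txt): modified={a.txt, b.txt, c.txt, d.txt, e.txt, f.txt, g.txt, h.txt} staged={a.txt}
After op 26 (git add f.txt): modified={a.txt, b.txt, c.txt, d.txt, e.txt, g.txt, h.txt} staged={a.txt, f.txt}
After op 27 (git add a.txt): modified={b.txt, c.txt, d.txt, e.txt, g.txt, h.txt} staged={a.txt, f.txt}
After op 28 (git commit): modified={b.txt, c.txt, d.txt, e.txt, g.txt, h.txt} staged={none}
After op 29 (modify f.txt): modified={b.txt, c.txt, d.txt, e.txt, f.txt, g.txt, h.txt} staged={none}
After op 30 (git commit): modified={b.txt, c.txt, d.txt, e.txt, f.txt, g.txt, h.txt} staged={none}
Final staged set: {none} -> count=0

Answer: 0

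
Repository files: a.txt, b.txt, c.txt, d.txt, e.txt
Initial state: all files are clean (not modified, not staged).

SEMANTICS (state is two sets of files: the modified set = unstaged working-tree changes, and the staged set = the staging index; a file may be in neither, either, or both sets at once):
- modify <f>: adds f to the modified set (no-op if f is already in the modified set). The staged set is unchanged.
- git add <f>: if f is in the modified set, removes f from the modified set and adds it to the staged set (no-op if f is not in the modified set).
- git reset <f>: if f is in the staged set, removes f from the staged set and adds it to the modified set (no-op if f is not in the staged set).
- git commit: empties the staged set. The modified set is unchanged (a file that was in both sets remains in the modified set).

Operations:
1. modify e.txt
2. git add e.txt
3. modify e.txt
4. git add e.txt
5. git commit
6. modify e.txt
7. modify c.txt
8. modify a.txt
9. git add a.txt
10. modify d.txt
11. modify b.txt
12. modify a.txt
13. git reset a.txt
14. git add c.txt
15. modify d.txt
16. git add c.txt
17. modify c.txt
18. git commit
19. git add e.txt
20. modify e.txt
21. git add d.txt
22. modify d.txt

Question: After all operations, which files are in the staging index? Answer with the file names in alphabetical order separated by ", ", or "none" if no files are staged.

Answer: d.txt, e.txt

Derivation:
After op 1 (modify e.txt): modified={e.txt} staged={none}
After op 2 (git add e.txt): modified={none} staged={e.txt}
After op 3 (modify e.txt): modified={e.txt} staged={e.txt}
After op 4 (git add e.txt): modified={none} staged={e.txt}
After op 5 (git commit): modified={none} staged={none}
After op 6 (modify e.txt): modified={e.txt} staged={none}
After op 7 (modify c.txt): modified={c.txt, e.txt} staged={none}
After op 8 (modify a.txt): modified={a.txt, c.txt, e.txt} staged={none}
After op 9 (git add a.txt): modified={c.txt, e.txt} staged={a.txt}
After op 10 (modify d.txt): modified={c.txt, d.txt, e.txt} staged={a.txt}
After op 11 (modify b.txt): modified={b.txt, c.txt, d.txt, e.txt} staged={a.txt}
After op 12 (modify a.txt): modified={a.txt, b.txt, c.txt, d.txt, e.txt} staged={a.txt}
After op 13 (git reset a.txt): modified={a.txt, b.txt, c.txt, d.txt, e.txt} staged={none}
After op 14 (git add c.txt): modified={a.txt, b.txt, d.txt, e.txt} staged={c.txt}
After op 15 (modify d.txt): modified={a.txt, b.txt, d.txt, e.txt} staged={c.txt}
After op 16 (git add c.txt): modified={a.txt, b.txt, d.txt, e.txt} staged={c.txt}
After op 17 (modify c.txt): modified={a.txt, b.txt, c.txt, d.txt, e.txt} staged={c.txt}
After op 18 (git commit): modified={a.txt, b.txt, c.txt, d.txt, e.txt} staged={none}
After op 19 (git add e.txt): modified={a.txt, b.txt, c.txt, d.txt} staged={e.txt}
After op 20 (modify e.txt): modified={a.txt, b.txt, c.txt, d.txt, e.txt} staged={e.txt}
After op 21 (git add d.txt): modified={a.txt, b.txt, c.txt, e.txt} staged={d.txt, e.txt}
After op 22 (modify d.txt): modified={a.txt, b.txt, c.txt, d.txt, e.txt} staged={d.txt, e.txt}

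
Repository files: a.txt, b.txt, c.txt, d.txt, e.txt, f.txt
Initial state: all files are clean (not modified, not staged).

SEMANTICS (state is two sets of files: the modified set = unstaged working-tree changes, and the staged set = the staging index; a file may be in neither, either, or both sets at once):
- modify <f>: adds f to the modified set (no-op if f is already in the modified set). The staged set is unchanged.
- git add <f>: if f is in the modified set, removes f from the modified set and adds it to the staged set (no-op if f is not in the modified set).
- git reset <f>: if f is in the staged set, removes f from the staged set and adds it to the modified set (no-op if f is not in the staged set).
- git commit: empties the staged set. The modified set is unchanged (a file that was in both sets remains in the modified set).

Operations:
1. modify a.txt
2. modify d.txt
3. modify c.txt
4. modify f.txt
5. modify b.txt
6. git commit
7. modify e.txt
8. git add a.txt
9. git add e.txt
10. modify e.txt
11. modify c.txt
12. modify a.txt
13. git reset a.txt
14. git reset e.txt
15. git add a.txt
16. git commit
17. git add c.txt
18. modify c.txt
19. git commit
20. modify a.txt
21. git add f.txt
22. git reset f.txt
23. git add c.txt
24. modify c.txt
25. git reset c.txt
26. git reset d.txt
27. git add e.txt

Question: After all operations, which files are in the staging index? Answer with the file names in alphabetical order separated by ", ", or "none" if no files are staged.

Answer: e.txt

Derivation:
After op 1 (modify a.txt): modified={a.txt} staged={none}
After op 2 (modify d.txt): modified={a.txt, d.txt} staged={none}
After op 3 (modify c.txt): modified={a.txt, c.txt, d.txt} staged={none}
After op 4 (modify f.txt): modified={a.txt, c.txt, d.txt, f.txt} staged={none}
After op 5 (modify b.txt): modified={a.txt, b.txt, c.txt, d.txt, f.txt} staged={none}
After op 6 (git commit): modified={a.txt, b.txt, c.txt, d.txt, f.txt} staged={none}
After op 7 (modify e.txt): modified={a.txt, b.txt, c.txt, d.txt, e.txt, f.txt} staged={none}
After op 8 (git add a.txt): modified={b.txt, c.txt, d.txt, e.txt, f.txt} staged={a.txt}
After op 9 (git add e.txt): modified={b.txt, c.txt, d.txt, f.txt} staged={a.txt, e.txt}
After op 10 (modify e.txt): modified={b.txt, c.txt, d.txt, e.txt, f.txt} staged={a.txt, e.txt}
After op 11 (modify c.txt): modified={b.txt, c.txt, d.txt, e.txt, f.txt} staged={a.txt, e.txt}
After op 12 (modify a.txt): modified={a.txt, b.txt, c.txt, d.txt, e.txt, f.txt} staged={a.txt, e.txt}
After op 13 (git reset a.txt): modified={a.txt, b.txt, c.txt, d.txt, e.txt, f.txt} staged={e.txt}
After op 14 (git reset e.txt): modified={a.txt, b.txt, c.txt, d.txt, e.txt, f.txt} staged={none}
After op 15 (git add a.txt): modified={b.txt, c.txt, d.txt, e.txt, f.txt} staged={a.txt}
After op 16 (git commit): modified={b.txt, c.txt, d.txt, e.txt, f.txt} staged={none}
After op 17 (git add c.txt): modified={b.txt, d.txt, e.txt, f.txt} staged={c.txt}
After op 18 (modify c.txt): modified={b.txt, c.txt, d.txt, e.txt, f.txt} staged={c.txt}
After op 19 (git commit): modified={b.txt, c.txt, d.txt, e.txt, f.txt} staged={none}
After op 20 (modify a.txt): modified={a.txt, b.txt, c.txt, d.txt, e.txt, f.txt} staged={none}
After op 21 (git add f.txt): modified={a.txt, b.txt, c.txt, d.txt, e.txt} staged={f.txt}
After op 22 (git reset f.txt): modified={a.txt, b.txt, c.txt, d.txt, e.txt, f.txt} staged={none}
After op 23 (git add c.txt): modified={a.txt, b.txt, d.txt, e.txt, f.txt} staged={c.txt}
After op 24 (modify c.txt): modified={a.txt, b.txt, c.txt, d.txt, e.txt, f.txt} staged={c.txt}
After op 25 (git reset c.txt): modified={a.txt, b.txt, c.txt, d.txt, e.txt, f.txt} staged={none}
After op 26 (git reset d.txt): modified={a.txt, b.txt, c.txt, d.txt, e.txt, f.txt} staged={none}
After op 27 (git add e.txt): modified={a.txt, b.txt, c.txt, d.txt, f.txt} staged={e.txt}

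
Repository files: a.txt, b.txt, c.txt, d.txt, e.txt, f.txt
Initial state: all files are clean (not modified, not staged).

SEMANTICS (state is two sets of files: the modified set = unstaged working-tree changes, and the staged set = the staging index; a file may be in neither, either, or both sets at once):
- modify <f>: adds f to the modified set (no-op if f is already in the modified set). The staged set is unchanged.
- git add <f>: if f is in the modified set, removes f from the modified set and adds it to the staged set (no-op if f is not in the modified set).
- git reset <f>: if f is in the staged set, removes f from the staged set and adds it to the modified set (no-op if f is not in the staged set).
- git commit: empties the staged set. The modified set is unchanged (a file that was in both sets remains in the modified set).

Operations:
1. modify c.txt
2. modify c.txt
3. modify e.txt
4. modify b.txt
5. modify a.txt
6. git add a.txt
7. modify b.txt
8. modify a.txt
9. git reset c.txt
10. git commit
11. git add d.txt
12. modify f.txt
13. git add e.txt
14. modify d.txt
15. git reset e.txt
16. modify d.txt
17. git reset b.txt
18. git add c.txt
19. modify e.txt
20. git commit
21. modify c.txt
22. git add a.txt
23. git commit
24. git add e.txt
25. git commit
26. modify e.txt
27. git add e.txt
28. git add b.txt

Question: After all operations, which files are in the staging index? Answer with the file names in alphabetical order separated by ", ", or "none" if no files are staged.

Answer: b.txt, e.txt

Derivation:
After op 1 (modify c.txt): modified={c.txt} staged={none}
After op 2 (modify c.txt): modified={c.txt} staged={none}
After op 3 (modify e.txt): modified={c.txt, e.txt} staged={none}
After op 4 (modify b.txt): modified={b.txt, c.txt, e.txt} staged={none}
After op 5 (modify a.txt): modified={a.txt, b.txt, c.txt, e.txt} staged={none}
After op 6 (git add a.txt): modified={b.txt, c.txt, e.txt} staged={a.txt}
After op 7 (modify b.txt): modified={b.txt, c.txt, e.txt} staged={a.txt}
After op 8 (modify a.txt): modified={a.txt, b.txt, c.txt, e.txt} staged={a.txt}
After op 9 (git reset c.txt): modified={a.txt, b.txt, c.txt, e.txt} staged={a.txt}
After op 10 (git commit): modified={a.txt, b.txt, c.txt, e.txt} staged={none}
After op 11 (git add d.txt): modified={a.txt, b.txt, c.txt, e.txt} staged={none}
After op 12 (modify f.txt): modified={a.txt, b.txt, c.txt, e.txt, f.txt} staged={none}
After op 13 (git add e.txt): modified={a.txt, b.txt, c.txt, f.txt} staged={e.txt}
After op 14 (modify d.txt): modified={a.txt, b.txt, c.txt, d.txt, f.txt} staged={e.txt}
After op 15 (git reset e.txt): modified={a.txt, b.txt, c.txt, d.txt, e.txt, f.txt} staged={none}
After op 16 (modify d.txt): modified={a.txt, b.txt, c.txt, d.txt, e.txt, f.txt} staged={none}
After op 17 (git reset b.txt): modified={a.txt, b.txt, c.txt, d.txt, e.txt, f.txt} staged={none}
After op 18 (git add c.txt): modified={a.txt, b.txt, d.txt, e.txt, f.txt} staged={c.txt}
After op 19 (modify e.txt): modified={a.txt, b.txt, d.txt, e.txt, f.txt} staged={c.txt}
After op 20 (git commit): modified={a.txt, b.txt, d.txt, e.txt, f.txt} staged={none}
After op 21 (modify c.txt): modified={a.txt, b.txt, c.txt, d.txt, e.txt, f.txt} staged={none}
After op 22 (git add a.txt): modified={b.txt, c.txt, d.txt, e.txt, f.txt} staged={a.txt}
After op 23 (git commit): modified={b.txt, c.txt, d.txt, e.txt, f.txt} staged={none}
After op 24 (git add e.txt): modified={b.txt, c.txt, d.txt, f.txt} staged={e.txt}
After op 25 (git commit): modified={b.txt, c.txt, d.txt, f.txt} staged={none}
After op 26 (modify e.txt): modified={b.txt, c.txt, d.txt, e.txt, f.txt} staged={none}
After op 27 (git add e.txt): modified={b.txt, c.txt, d.txt, f.txt} staged={e.txt}
After op 28 (git add b.txt): modified={c.txt, d.txt, f.txt} staged={b.txt, e.txt}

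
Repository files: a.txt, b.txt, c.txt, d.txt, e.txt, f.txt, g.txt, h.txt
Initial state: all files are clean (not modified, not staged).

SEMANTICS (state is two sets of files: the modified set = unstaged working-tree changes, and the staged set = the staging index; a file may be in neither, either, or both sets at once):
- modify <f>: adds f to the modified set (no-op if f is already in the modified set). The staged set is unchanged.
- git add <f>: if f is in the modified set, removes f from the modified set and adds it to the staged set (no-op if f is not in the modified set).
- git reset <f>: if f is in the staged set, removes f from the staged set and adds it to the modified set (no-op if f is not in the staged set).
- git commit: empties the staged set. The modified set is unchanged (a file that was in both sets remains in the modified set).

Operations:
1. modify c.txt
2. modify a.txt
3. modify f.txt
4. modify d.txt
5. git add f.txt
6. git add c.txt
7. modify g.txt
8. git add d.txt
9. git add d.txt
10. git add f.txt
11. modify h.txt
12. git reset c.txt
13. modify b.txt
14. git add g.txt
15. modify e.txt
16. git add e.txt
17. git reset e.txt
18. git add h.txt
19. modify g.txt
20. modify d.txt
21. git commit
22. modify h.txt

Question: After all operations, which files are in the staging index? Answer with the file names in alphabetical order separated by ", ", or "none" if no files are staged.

Answer: none

Derivation:
After op 1 (modify c.txt): modified={c.txt} staged={none}
After op 2 (modify a.txt): modified={a.txt, c.txt} staged={none}
After op 3 (modify f.txt): modified={a.txt, c.txt, f.txt} staged={none}
After op 4 (modify d.txt): modified={a.txt, c.txt, d.txt, f.txt} staged={none}
After op 5 (git add f.txt): modified={a.txt, c.txt, d.txt} staged={f.txt}
After op 6 (git add c.txt): modified={a.txt, d.txt} staged={c.txt, f.txt}
After op 7 (modify g.txt): modified={a.txt, d.txt, g.txt} staged={c.txt, f.txt}
After op 8 (git add d.txt): modified={a.txt, g.txt} staged={c.txt, d.txt, f.txt}
After op 9 (git add d.txt): modified={a.txt, g.txt} staged={c.txt, d.txt, f.txt}
After op 10 (git add f.txt): modified={a.txt, g.txt} staged={c.txt, d.txt, f.txt}
After op 11 (modify h.txt): modified={a.txt, g.txt, h.txt} staged={c.txt, d.txt, f.txt}
After op 12 (git reset c.txt): modified={a.txt, c.txt, g.txt, h.txt} staged={d.txt, f.txt}
After op 13 (modify b.txt): modified={a.txt, b.txt, c.txt, g.txt, h.txt} staged={d.txt, f.txt}
After op 14 (git add g.txt): modified={a.txt, b.txt, c.txt, h.txt} staged={d.txt, f.txt, g.txt}
After op 15 (modify e.txt): modified={a.txt, b.txt, c.txt, e.txt, h.txt} staged={d.txt, f.txt, g.txt}
After op 16 (git add e.txt): modified={a.txt, b.txt, c.txt, h.txt} staged={d.txt, e.txt, f.txt, g.txt}
After op 17 (git reset e.txt): modified={a.txt, b.txt, c.txt, e.txt, h.txt} staged={d.txt, f.txt, g.txt}
After op 18 (git add h.txt): modified={a.txt, b.txt, c.txt, e.txt} staged={d.txt, f.txt, g.txt, h.txt}
After op 19 (modify g.txt): modified={a.txt, b.txt, c.txt, e.txt, g.txt} staged={d.txt, f.txt, g.txt, h.txt}
After op 20 (modify d.txt): modified={a.txt, b.txt, c.txt, d.txt, e.txt, g.txt} staged={d.txt, f.txt, g.txt, h.txt}
After op 21 (git commit): modified={a.txt, b.txt, c.txt, d.txt, e.txt, g.txt} staged={none}
After op 22 (modify h.txt): modified={a.txt, b.txt, c.txt, d.txt, e.txt, g.txt, h.txt} staged={none}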